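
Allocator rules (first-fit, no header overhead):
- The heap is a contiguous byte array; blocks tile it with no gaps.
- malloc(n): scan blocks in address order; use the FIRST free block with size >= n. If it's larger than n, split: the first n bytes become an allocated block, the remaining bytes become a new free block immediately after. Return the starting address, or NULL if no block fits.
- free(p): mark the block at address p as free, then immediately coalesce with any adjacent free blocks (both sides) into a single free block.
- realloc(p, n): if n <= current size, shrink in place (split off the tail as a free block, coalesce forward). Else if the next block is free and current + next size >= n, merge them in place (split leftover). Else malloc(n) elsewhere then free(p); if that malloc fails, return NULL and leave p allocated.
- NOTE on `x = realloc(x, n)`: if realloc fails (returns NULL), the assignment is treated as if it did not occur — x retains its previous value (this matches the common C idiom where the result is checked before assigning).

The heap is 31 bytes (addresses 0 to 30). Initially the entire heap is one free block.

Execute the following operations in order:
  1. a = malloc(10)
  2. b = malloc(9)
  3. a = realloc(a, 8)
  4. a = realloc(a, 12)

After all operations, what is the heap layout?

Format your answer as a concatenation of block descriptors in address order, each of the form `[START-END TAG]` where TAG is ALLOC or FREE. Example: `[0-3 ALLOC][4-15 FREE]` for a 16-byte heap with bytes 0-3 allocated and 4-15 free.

Op 1: a = malloc(10) -> a = 0; heap: [0-9 ALLOC][10-30 FREE]
Op 2: b = malloc(9) -> b = 10; heap: [0-9 ALLOC][10-18 ALLOC][19-30 FREE]
Op 3: a = realloc(a, 8) -> a = 0; heap: [0-7 ALLOC][8-9 FREE][10-18 ALLOC][19-30 FREE]
Op 4: a = realloc(a, 12) -> a = 19; heap: [0-9 FREE][10-18 ALLOC][19-30 ALLOC]

Answer: [0-9 FREE][10-18 ALLOC][19-30 ALLOC]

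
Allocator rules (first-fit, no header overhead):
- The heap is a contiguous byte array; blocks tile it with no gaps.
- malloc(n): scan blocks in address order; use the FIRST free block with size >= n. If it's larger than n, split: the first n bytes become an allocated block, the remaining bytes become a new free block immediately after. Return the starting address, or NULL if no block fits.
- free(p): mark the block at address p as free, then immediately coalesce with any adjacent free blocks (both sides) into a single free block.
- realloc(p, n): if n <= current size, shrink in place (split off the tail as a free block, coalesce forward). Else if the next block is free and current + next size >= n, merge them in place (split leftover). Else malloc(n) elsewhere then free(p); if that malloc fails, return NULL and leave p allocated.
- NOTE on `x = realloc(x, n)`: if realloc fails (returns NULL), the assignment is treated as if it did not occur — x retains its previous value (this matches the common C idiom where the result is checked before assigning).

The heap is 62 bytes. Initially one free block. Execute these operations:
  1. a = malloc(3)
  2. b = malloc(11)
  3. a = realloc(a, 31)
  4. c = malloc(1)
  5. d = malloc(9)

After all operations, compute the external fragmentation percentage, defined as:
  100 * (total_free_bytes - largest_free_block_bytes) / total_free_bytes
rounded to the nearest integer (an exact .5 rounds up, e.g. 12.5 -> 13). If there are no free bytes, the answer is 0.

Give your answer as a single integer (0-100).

Answer: 20

Derivation:
Op 1: a = malloc(3) -> a = 0; heap: [0-2 ALLOC][3-61 FREE]
Op 2: b = malloc(11) -> b = 3; heap: [0-2 ALLOC][3-13 ALLOC][14-61 FREE]
Op 3: a = realloc(a, 31) -> a = 14; heap: [0-2 FREE][3-13 ALLOC][14-44 ALLOC][45-61 FREE]
Op 4: c = malloc(1) -> c = 0; heap: [0-0 ALLOC][1-2 FREE][3-13 ALLOC][14-44 ALLOC][45-61 FREE]
Op 5: d = malloc(9) -> d = 45; heap: [0-0 ALLOC][1-2 FREE][3-13 ALLOC][14-44 ALLOC][45-53 ALLOC][54-61 FREE]
Free blocks: [2 8] total_free=10 largest=8 -> 100*(10-8)/10 = 200/10 = 20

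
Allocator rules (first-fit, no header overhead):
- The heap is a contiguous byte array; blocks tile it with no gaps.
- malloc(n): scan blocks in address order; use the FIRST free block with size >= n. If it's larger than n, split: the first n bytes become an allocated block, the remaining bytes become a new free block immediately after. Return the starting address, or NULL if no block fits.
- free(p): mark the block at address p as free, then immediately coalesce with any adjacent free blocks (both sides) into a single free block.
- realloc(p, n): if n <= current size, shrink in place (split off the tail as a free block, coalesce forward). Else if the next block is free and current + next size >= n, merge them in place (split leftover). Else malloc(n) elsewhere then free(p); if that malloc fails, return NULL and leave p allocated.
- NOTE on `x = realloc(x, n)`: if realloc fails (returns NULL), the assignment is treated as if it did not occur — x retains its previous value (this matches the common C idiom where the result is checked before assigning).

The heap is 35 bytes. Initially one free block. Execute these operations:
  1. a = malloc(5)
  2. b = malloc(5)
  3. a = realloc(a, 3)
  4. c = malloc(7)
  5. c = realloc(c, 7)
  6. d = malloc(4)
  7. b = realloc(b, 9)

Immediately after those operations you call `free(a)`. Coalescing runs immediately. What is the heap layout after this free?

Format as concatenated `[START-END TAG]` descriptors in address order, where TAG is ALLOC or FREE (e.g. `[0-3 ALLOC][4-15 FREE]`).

Answer: [0-9 FREE][10-16 ALLOC][17-20 ALLOC][21-29 ALLOC][30-34 FREE]

Derivation:
Op 1: a = malloc(5) -> a = 0; heap: [0-4 ALLOC][5-34 FREE]
Op 2: b = malloc(5) -> b = 5; heap: [0-4 ALLOC][5-9 ALLOC][10-34 FREE]
Op 3: a = realloc(a, 3) -> a = 0; heap: [0-2 ALLOC][3-4 FREE][5-9 ALLOC][10-34 FREE]
Op 4: c = malloc(7) -> c = 10; heap: [0-2 ALLOC][3-4 FREE][5-9 ALLOC][10-16 ALLOC][17-34 FREE]
Op 5: c = realloc(c, 7) -> c = 10; heap: [0-2 ALLOC][3-4 FREE][5-9 ALLOC][10-16 ALLOC][17-34 FREE]
Op 6: d = malloc(4) -> d = 17; heap: [0-2 ALLOC][3-4 FREE][5-9 ALLOC][10-16 ALLOC][17-20 ALLOC][21-34 FREE]
Op 7: b = realloc(b, 9) -> b = 21; heap: [0-2 ALLOC][3-9 FREE][10-16 ALLOC][17-20 ALLOC][21-29 ALLOC][30-34 FREE]
free(a): a = 0 -> block [0-2 ALLOC]; mark free, coalesce with adjacent free neighbors -> [0-9 FREE][10-16 ALLOC][17-20 ALLOC][21-29 ALLOC][30-34 FREE]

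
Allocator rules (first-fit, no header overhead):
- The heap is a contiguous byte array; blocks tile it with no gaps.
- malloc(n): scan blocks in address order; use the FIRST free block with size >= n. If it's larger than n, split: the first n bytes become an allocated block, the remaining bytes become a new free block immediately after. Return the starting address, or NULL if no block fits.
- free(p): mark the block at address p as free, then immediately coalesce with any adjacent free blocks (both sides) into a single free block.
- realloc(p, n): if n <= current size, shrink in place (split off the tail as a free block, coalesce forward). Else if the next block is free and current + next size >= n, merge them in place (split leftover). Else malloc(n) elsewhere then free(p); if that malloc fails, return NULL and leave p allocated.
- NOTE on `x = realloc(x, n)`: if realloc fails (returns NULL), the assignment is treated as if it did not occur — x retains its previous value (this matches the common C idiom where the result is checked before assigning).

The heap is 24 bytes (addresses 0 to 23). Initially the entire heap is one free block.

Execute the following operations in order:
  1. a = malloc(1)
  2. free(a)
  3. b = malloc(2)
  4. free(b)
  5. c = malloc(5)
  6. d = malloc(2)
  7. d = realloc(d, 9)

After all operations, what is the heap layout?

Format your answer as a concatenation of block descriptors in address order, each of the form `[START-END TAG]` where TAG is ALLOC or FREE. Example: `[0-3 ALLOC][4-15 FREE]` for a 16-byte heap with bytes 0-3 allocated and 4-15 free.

Op 1: a = malloc(1) -> a = 0; heap: [0-0 ALLOC][1-23 FREE]
Op 2: free(a) -> (freed a); heap: [0-23 FREE]
Op 3: b = malloc(2) -> b = 0; heap: [0-1 ALLOC][2-23 FREE]
Op 4: free(b) -> (freed b); heap: [0-23 FREE]
Op 5: c = malloc(5) -> c = 0; heap: [0-4 ALLOC][5-23 FREE]
Op 6: d = malloc(2) -> d = 5; heap: [0-4 ALLOC][5-6 ALLOC][7-23 FREE]
Op 7: d = realloc(d, 9) -> d = 5; heap: [0-4 ALLOC][5-13 ALLOC][14-23 FREE]

Answer: [0-4 ALLOC][5-13 ALLOC][14-23 FREE]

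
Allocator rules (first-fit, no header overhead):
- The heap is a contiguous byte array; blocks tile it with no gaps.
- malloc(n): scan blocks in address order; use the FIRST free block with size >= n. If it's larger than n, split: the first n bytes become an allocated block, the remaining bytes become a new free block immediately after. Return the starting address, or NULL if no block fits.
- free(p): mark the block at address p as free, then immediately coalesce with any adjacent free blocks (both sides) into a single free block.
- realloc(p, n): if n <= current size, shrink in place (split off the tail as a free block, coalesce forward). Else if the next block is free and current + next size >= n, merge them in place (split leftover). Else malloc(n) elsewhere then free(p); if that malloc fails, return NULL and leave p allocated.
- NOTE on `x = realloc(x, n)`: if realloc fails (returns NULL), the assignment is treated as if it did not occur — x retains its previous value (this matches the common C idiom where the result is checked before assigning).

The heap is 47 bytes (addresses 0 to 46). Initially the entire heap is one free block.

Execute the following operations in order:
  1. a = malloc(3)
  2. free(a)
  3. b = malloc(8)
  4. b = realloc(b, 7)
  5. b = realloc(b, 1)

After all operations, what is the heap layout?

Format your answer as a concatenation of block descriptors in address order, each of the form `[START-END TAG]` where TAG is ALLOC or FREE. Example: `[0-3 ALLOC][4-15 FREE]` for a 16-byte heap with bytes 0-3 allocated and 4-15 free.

Answer: [0-0 ALLOC][1-46 FREE]

Derivation:
Op 1: a = malloc(3) -> a = 0; heap: [0-2 ALLOC][3-46 FREE]
Op 2: free(a) -> (freed a); heap: [0-46 FREE]
Op 3: b = malloc(8) -> b = 0; heap: [0-7 ALLOC][8-46 FREE]
Op 4: b = realloc(b, 7) -> b = 0; heap: [0-6 ALLOC][7-46 FREE]
Op 5: b = realloc(b, 1) -> b = 0; heap: [0-0 ALLOC][1-46 FREE]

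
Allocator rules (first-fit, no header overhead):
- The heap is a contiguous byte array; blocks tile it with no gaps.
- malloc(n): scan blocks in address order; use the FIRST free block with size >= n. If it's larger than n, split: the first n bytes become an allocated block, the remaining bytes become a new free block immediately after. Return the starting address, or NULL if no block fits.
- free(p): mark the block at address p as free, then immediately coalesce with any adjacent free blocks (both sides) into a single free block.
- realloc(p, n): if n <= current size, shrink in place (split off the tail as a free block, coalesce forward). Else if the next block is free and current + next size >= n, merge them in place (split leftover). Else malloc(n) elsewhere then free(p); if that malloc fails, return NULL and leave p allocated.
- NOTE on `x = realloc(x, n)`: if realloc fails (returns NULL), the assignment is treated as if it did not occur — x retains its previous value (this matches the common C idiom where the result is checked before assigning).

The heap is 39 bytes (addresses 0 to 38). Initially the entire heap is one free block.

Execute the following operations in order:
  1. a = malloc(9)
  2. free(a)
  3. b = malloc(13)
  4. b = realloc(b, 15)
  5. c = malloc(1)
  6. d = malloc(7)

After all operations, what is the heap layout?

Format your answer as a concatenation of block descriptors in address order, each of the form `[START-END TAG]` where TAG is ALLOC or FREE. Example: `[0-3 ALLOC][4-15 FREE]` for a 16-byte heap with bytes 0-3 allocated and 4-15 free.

Answer: [0-14 ALLOC][15-15 ALLOC][16-22 ALLOC][23-38 FREE]

Derivation:
Op 1: a = malloc(9) -> a = 0; heap: [0-8 ALLOC][9-38 FREE]
Op 2: free(a) -> (freed a); heap: [0-38 FREE]
Op 3: b = malloc(13) -> b = 0; heap: [0-12 ALLOC][13-38 FREE]
Op 4: b = realloc(b, 15) -> b = 0; heap: [0-14 ALLOC][15-38 FREE]
Op 5: c = malloc(1) -> c = 15; heap: [0-14 ALLOC][15-15 ALLOC][16-38 FREE]
Op 6: d = malloc(7) -> d = 16; heap: [0-14 ALLOC][15-15 ALLOC][16-22 ALLOC][23-38 FREE]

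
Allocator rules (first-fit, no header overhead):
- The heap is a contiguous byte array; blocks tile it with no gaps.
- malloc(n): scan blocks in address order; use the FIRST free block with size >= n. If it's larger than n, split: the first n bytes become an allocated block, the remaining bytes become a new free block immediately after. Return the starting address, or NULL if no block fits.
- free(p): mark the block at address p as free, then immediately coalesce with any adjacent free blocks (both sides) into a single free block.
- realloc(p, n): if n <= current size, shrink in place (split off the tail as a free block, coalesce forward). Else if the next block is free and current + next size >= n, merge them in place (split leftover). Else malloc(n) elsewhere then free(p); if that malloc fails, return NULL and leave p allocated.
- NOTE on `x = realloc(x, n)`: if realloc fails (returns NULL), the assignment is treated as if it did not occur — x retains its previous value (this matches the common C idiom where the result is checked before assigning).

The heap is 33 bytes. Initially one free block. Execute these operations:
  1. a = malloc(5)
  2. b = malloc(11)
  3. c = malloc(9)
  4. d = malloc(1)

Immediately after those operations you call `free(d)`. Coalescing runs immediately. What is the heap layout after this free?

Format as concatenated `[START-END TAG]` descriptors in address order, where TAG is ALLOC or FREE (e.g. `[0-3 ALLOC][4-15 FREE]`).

Op 1: a = malloc(5) -> a = 0; heap: [0-4 ALLOC][5-32 FREE]
Op 2: b = malloc(11) -> b = 5; heap: [0-4 ALLOC][5-15 ALLOC][16-32 FREE]
Op 3: c = malloc(9) -> c = 16; heap: [0-4 ALLOC][5-15 ALLOC][16-24 ALLOC][25-32 FREE]
Op 4: d = malloc(1) -> d = 25; heap: [0-4 ALLOC][5-15 ALLOC][16-24 ALLOC][25-25 ALLOC][26-32 FREE]
free(d): d = 25 -> block [25-25 ALLOC]; mark free, coalesce with adjacent free neighbors -> [0-4 ALLOC][5-15 ALLOC][16-24 ALLOC][25-32 FREE]

Answer: [0-4 ALLOC][5-15 ALLOC][16-24 ALLOC][25-32 FREE]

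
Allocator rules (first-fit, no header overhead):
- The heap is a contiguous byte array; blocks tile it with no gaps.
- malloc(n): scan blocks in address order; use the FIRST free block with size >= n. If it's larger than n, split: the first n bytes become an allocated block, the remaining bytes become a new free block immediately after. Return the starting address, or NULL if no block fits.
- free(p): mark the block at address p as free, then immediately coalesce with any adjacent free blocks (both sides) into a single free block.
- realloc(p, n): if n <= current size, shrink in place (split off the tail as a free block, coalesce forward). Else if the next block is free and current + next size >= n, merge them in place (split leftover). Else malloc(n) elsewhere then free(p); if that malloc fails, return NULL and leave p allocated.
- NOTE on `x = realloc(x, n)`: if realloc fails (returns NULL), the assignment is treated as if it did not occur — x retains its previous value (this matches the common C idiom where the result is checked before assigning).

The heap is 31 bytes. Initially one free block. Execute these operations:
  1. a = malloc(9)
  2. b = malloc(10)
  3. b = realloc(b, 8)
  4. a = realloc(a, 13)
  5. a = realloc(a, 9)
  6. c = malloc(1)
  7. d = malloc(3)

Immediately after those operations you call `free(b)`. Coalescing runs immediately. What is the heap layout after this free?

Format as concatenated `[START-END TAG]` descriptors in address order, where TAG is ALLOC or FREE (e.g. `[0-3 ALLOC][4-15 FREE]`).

Op 1: a = malloc(9) -> a = 0; heap: [0-8 ALLOC][9-30 FREE]
Op 2: b = malloc(10) -> b = 9; heap: [0-8 ALLOC][9-18 ALLOC][19-30 FREE]
Op 3: b = realloc(b, 8) -> b = 9; heap: [0-8 ALLOC][9-16 ALLOC][17-30 FREE]
Op 4: a = realloc(a, 13) -> a = 17; heap: [0-8 FREE][9-16 ALLOC][17-29 ALLOC][30-30 FREE]
Op 5: a = realloc(a, 9) -> a = 17; heap: [0-8 FREE][9-16 ALLOC][17-25 ALLOC][26-30 FREE]
Op 6: c = malloc(1) -> c = 0; heap: [0-0 ALLOC][1-8 FREE][9-16 ALLOC][17-25 ALLOC][26-30 FREE]
Op 7: d = malloc(3) -> d = 1; heap: [0-0 ALLOC][1-3 ALLOC][4-8 FREE][9-16 ALLOC][17-25 ALLOC][26-30 FREE]
free(b): b = 9 -> block [9-16 ALLOC]; mark free, coalesce with adjacent free neighbors -> [0-0 ALLOC][1-3 ALLOC][4-16 FREE][17-25 ALLOC][26-30 FREE]

Answer: [0-0 ALLOC][1-3 ALLOC][4-16 FREE][17-25 ALLOC][26-30 FREE]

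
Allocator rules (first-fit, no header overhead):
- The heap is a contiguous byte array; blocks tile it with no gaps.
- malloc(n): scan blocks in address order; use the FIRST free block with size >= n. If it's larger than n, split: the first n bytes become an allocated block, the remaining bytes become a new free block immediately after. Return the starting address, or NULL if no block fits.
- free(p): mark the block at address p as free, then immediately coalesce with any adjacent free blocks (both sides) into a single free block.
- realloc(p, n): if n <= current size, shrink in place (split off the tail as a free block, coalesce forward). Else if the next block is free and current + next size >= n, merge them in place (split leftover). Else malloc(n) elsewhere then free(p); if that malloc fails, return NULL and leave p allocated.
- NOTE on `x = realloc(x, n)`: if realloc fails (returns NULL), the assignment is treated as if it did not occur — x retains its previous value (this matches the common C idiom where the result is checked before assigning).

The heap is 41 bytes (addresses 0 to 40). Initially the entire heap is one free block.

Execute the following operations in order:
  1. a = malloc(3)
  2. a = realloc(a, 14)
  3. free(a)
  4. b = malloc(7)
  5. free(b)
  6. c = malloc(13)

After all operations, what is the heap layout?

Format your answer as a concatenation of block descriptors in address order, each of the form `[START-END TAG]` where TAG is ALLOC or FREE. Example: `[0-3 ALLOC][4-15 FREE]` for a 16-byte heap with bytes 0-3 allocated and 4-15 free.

Answer: [0-12 ALLOC][13-40 FREE]

Derivation:
Op 1: a = malloc(3) -> a = 0; heap: [0-2 ALLOC][3-40 FREE]
Op 2: a = realloc(a, 14) -> a = 0; heap: [0-13 ALLOC][14-40 FREE]
Op 3: free(a) -> (freed a); heap: [0-40 FREE]
Op 4: b = malloc(7) -> b = 0; heap: [0-6 ALLOC][7-40 FREE]
Op 5: free(b) -> (freed b); heap: [0-40 FREE]
Op 6: c = malloc(13) -> c = 0; heap: [0-12 ALLOC][13-40 FREE]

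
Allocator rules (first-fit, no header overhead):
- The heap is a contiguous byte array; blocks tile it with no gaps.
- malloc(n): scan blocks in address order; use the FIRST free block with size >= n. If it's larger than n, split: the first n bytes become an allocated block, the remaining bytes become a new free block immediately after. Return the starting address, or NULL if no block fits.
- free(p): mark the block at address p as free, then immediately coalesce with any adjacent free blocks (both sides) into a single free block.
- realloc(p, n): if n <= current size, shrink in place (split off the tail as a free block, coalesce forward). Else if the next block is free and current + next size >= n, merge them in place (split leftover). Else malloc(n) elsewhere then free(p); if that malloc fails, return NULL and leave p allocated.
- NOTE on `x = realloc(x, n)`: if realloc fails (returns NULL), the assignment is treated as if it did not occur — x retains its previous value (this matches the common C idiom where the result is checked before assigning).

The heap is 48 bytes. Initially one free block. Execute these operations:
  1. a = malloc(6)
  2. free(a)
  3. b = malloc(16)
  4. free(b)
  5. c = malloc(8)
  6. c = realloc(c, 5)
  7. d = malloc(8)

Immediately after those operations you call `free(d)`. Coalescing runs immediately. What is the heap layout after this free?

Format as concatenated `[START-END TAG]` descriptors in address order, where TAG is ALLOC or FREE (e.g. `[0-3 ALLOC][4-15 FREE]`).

Answer: [0-4 ALLOC][5-47 FREE]

Derivation:
Op 1: a = malloc(6) -> a = 0; heap: [0-5 ALLOC][6-47 FREE]
Op 2: free(a) -> (freed a); heap: [0-47 FREE]
Op 3: b = malloc(16) -> b = 0; heap: [0-15 ALLOC][16-47 FREE]
Op 4: free(b) -> (freed b); heap: [0-47 FREE]
Op 5: c = malloc(8) -> c = 0; heap: [0-7 ALLOC][8-47 FREE]
Op 6: c = realloc(c, 5) -> c = 0; heap: [0-4 ALLOC][5-47 FREE]
Op 7: d = malloc(8) -> d = 5; heap: [0-4 ALLOC][5-12 ALLOC][13-47 FREE]
free(d): d = 5 -> block [5-12 ALLOC]; mark free, coalesce with adjacent free neighbors -> [0-4 ALLOC][5-47 FREE]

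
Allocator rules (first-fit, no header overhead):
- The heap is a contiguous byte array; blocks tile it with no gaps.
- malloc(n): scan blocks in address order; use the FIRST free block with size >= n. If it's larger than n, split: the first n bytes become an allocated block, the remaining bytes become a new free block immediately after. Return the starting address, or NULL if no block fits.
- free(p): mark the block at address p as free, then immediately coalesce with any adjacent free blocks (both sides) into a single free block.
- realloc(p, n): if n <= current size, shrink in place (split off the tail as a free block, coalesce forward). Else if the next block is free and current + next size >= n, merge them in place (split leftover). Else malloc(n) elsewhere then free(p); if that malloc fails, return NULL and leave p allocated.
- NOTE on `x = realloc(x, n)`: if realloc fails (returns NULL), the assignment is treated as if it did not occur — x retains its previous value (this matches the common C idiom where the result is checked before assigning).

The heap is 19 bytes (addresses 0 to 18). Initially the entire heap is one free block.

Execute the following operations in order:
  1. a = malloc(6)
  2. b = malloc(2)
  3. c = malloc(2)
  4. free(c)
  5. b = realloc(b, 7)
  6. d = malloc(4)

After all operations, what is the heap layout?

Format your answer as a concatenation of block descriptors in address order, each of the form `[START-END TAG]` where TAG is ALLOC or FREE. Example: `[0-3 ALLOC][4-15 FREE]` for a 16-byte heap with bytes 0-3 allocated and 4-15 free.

Answer: [0-5 ALLOC][6-12 ALLOC][13-16 ALLOC][17-18 FREE]

Derivation:
Op 1: a = malloc(6) -> a = 0; heap: [0-5 ALLOC][6-18 FREE]
Op 2: b = malloc(2) -> b = 6; heap: [0-5 ALLOC][6-7 ALLOC][8-18 FREE]
Op 3: c = malloc(2) -> c = 8; heap: [0-5 ALLOC][6-7 ALLOC][8-9 ALLOC][10-18 FREE]
Op 4: free(c) -> (freed c); heap: [0-5 ALLOC][6-7 ALLOC][8-18 FREE]
Op 5: b = realloc(b, 7) -> b = 6; heap: [0-5 ALLOC][6-12 ALLOC][13-18 FREE]
Op 6: d = malloc(4) -> d = 13; heap: [0-5 ALLOC][6-12 ALLOC][13-16 ALLOC][17-18 FREE]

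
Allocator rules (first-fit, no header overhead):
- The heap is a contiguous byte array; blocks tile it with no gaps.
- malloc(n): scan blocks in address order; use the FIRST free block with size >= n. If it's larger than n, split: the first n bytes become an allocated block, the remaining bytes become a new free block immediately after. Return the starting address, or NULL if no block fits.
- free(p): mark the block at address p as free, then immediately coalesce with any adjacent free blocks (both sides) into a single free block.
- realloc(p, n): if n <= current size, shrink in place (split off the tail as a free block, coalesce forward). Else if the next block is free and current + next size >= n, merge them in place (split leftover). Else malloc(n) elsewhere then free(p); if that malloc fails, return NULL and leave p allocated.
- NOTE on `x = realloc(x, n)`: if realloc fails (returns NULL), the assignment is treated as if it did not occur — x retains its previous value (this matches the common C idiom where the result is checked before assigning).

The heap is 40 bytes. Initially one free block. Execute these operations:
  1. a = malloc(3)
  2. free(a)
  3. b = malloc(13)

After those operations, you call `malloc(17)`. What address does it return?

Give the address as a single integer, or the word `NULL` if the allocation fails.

Answer: 13

Derivation:
Op 1: a = malloc(3) -> a = 0; heap: [0-2 ALLOC][3-39 FREE]
Op 2: free(a) -> (freed a); heap: [0-39 FREE]
Op 3: b = malloc(13) -> b = 0; heap: [0-12 ALLOC][13-39 FREE]
malloc(17): first-fit scan over [0-12 ALLOC][13-39 FREE] -> 13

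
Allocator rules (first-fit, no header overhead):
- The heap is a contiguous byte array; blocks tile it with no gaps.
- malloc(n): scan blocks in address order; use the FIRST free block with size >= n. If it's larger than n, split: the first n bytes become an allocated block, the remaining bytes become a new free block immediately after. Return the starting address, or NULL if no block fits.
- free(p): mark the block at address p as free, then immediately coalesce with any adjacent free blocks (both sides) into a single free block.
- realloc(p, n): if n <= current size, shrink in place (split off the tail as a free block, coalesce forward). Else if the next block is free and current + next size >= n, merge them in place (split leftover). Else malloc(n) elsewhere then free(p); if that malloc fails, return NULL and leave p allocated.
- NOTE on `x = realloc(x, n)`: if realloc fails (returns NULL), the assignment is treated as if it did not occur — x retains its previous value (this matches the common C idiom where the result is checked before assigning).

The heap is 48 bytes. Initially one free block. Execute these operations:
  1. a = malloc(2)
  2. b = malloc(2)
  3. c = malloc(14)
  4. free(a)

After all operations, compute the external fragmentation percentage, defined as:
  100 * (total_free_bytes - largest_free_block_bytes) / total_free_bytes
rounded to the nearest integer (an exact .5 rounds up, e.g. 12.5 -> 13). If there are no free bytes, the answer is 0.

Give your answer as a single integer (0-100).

Answer: 6

Derivation:
Op 1: a = malloc(2) -> a = 0; heap: [0-1 ALLOC][2-47 FREE]
Op 2: b = malloc(2) -> b = 2; heap: [0-1 ALLOC][2-3 ALLOC][4-47 FREE]
Op 3: c = malloc(14) -> c = 4; heap: [0-1 ALLOC][2-3 ALLOC][4-17 ALLOC][18-47 FREE]
Op 4: free(a) -> (freed a); heap: [0-1 FREE][2-3 ALLOC][4-17 ALLOC][18-47 FREE]
Free blocks: [2 30] total_free=32 largest=30 -> 100*(32-30)/32 = 200/32 = 6.25 -> rounds to 6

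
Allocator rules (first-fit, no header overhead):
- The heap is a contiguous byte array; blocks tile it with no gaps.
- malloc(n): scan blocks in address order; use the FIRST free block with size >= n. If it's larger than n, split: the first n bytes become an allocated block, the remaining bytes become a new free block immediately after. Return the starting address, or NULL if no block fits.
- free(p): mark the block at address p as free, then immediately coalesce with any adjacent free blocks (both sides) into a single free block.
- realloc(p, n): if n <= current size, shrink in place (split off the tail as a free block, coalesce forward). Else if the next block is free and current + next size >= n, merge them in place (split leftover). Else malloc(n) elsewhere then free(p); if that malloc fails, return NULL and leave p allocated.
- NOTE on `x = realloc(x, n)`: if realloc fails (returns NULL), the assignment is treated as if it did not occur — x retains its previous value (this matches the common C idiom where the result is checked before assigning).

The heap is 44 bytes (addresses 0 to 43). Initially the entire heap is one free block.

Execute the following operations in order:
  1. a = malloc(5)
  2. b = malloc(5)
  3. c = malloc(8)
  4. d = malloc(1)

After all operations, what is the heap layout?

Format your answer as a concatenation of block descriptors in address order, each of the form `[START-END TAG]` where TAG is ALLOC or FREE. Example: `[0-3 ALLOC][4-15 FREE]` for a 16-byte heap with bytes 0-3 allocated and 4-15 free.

Op 1: a = malloc(5) -> a = 0; heap: [0-4 ALLOC][5-43 FREE]
Op 2: b = malloc(5) -> b = 5; heap: [0-4 ALLOC][5-9 ALLOC][10-43 FREE]
Op 3: c = malloc(8) -> c = 10; heap: [0-4 ALLOC][5-9 ALLOC][10-17 ALLOC][18-43 FREE]
Op 4: d = malloc(1) -> d = 18; heap: [0-4 ALLOC][5-9 ALLOC][10-17 ALLOC][18-18 ALLOC][19-43 FREE]

Answer: [0-4 ALLOC][5-9 ALLOC][10-17 ALLOC][18-18 ALLOC][19-43 FREE]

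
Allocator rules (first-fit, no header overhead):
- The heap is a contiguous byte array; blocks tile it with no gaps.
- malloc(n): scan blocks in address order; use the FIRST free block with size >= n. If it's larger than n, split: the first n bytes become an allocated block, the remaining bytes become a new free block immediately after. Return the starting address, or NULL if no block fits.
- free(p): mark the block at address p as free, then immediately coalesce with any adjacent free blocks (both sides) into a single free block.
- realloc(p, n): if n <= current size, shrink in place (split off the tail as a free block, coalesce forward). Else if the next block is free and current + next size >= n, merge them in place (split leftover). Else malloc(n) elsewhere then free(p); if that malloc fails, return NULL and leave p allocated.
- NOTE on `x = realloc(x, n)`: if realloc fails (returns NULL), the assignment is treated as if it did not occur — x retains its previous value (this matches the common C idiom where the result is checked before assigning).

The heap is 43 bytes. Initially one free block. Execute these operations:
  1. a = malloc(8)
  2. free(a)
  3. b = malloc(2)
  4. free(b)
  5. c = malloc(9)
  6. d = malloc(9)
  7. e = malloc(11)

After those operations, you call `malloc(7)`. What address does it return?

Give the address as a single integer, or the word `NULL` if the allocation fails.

Op 1: a = malloc(8) -> a = 0; heap: [0-7 ALLOC][8-42 FREE]
Op 2: free(a) -> (freed a); heap: [0-42 FREE]
Op 3: b = malloc(2) -> b = 0; heap: [0-1 ALLOC][2-42 FREE]
Op 4: free(b) -> (freed b); heap: [0-42 FREE]
Op 5: c = malloc(9) -> c = 0; heap: [0-8 ALLOC][9-42 FREE]
Op 6: d = malloc(9) -> d = 9; heap: [0-8 ALLOC][9-17 ALLOC][18-42 FREE]
Op 7: e = malloc(11) -> e = 18; heap: [0-8 ALLOC][9-17 ALLOC][18-28 ALLOC][29-42 FREE]
malloc(7): first-fit scan over [0-8 ALLOC][9-17 ALLOC][18-28 ALLOC][29-42 FREE] -> 29

Answer: 29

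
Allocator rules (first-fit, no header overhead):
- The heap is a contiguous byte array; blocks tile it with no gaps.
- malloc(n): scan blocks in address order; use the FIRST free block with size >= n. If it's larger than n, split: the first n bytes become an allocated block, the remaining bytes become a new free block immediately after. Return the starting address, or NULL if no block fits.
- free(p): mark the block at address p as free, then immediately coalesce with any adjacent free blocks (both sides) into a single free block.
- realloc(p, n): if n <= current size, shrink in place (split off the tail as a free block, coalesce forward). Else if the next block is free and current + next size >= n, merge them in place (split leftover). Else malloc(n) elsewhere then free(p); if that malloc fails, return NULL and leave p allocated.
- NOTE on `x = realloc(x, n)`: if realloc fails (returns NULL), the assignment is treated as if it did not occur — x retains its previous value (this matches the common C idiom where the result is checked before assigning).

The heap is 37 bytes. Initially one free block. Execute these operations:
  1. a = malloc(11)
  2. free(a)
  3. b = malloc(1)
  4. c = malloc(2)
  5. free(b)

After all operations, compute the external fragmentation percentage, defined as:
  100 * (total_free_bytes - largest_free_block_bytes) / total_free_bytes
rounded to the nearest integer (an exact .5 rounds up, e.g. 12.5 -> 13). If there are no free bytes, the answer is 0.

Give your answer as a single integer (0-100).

Op 1: a = malloc(11) -> a = 0; heap: [0-10 ALLOC][11-36 FREE]
Op 2: free(a) -> (freed a); heap: [0-36 FREE]
Op 3: b = malloc(1) -> b = 0; heap: [0-0 ALLOC][1-36 FREE]
Op 4: c = malloc(2) -> c = 1; heap: [0-0 ALLOC][1-2 ALLOC][3-36 FREE]
Op 5: free(b) -> (freed b); heap: [0-0 FREE][1-2 ALLOC][3-36 FREE]
Free blocks: [1 34] total_free=35 largest=34 -> 100*(35-34)/35 = 100/35 ≈ 2.857 -> rounds to 3

Answer: 3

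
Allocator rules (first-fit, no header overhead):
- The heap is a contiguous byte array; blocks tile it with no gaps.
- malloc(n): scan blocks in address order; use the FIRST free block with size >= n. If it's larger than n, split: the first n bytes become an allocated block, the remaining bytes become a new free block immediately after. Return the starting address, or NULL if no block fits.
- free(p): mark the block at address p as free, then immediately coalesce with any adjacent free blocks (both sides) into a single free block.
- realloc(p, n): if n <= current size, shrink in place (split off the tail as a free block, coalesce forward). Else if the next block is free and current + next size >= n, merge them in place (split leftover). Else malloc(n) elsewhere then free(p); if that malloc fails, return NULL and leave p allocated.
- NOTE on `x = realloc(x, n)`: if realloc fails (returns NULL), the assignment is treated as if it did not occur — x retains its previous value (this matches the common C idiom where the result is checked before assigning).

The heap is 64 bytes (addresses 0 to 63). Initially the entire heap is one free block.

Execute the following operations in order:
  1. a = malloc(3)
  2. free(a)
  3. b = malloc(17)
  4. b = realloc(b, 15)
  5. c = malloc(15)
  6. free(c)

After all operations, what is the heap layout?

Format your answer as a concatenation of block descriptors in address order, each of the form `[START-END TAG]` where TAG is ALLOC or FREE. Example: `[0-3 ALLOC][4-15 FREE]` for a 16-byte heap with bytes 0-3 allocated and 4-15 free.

Answer: [0-14 ALLOC][15-63 FREE]

Derivation:
Op 1: a = malloc(3) -> a = 0; heap: [0-2 ALLOC][3-63 FREE]
Op 2: free(a) -> (freed a); heap: [0-63 FREE]
Op 3: b = malloc(17) -> b = 0; heap: [0-16 ALLOC][17-63 FREE]
Op 4: b = realloc(b, 15) -> b = 0; heap: [0-14 ALLOC][15-63 FREE]
Op 5: c = malloc(15) -> c = 15; heap: [0-14 ALLOC][15-29 ALLOC][30-63 FREE]
Op 6: free(c) -> (freed c); heap: [0-14 ALLOC][15-63 FREE]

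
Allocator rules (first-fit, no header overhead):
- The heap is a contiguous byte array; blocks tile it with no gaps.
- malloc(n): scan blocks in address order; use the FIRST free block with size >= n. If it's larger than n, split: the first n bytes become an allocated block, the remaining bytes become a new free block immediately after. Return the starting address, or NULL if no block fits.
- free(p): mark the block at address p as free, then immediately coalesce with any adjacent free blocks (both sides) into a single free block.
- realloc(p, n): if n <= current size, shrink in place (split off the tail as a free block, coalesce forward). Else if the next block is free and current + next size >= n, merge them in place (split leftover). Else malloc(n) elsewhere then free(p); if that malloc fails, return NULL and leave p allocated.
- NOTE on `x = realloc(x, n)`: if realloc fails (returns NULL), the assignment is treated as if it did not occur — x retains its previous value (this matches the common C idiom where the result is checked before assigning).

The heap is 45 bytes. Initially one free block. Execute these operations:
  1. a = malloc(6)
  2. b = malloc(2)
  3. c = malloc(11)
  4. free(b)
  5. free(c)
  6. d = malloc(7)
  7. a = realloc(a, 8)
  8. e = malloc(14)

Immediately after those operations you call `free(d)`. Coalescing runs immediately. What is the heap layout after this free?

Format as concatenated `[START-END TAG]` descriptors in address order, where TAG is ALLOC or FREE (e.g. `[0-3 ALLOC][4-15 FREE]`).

Op 1: a = malloc(6) -> a = 0; heap: [0-5 ALLOC][6-44 FREE]
Op 2: b = malloc(2) -> b = 6; heap: [0-5 ALLOC][6-7 ALLOC][8-44 FREE]
Op 3: c = malloc(11) -> c = 8; heap: [0-5 ALLOC][6-7 ALLOC][8-18 ALLOC][19-44 FREE]
Op 4: free(b) -> (freed b); heap: [0-5 ALLOC][6-7 FREE][8-18 ALLOC][19-44 FREE]
Op 5: free(c) -> (freed c); heap: [0-5 ALLOC][6-44 FREE]
Op 6: d = malloc(7) -> d = 6; heap: [0-5 ALLOC][6-12 ALLOC][13-44 FREE]
Op 7: a = realloc(a, 8) -> a = 13; heap: [0-5 FREE][6-12 ALLOC][13-20 ALLOC][21-44 FREE]
Op 8: e = malloc(14) -> e = 21; heap: [0-5 FREE][6-12 ALLOC][13-20 ALLOC][21-34 ALLOC][35-44 FREE]
free(d): d = 6 -> block [6-12 ALLOC]; mark free, coalesce with adjacent free neighbors -> [0-12 FREE][13-20 ALLOC][21-34 ALLOC][35-44 FREE]

Answer: [0-12 FREE][13-20 ALLOC][21-34 ALLOC][35-44 FREE]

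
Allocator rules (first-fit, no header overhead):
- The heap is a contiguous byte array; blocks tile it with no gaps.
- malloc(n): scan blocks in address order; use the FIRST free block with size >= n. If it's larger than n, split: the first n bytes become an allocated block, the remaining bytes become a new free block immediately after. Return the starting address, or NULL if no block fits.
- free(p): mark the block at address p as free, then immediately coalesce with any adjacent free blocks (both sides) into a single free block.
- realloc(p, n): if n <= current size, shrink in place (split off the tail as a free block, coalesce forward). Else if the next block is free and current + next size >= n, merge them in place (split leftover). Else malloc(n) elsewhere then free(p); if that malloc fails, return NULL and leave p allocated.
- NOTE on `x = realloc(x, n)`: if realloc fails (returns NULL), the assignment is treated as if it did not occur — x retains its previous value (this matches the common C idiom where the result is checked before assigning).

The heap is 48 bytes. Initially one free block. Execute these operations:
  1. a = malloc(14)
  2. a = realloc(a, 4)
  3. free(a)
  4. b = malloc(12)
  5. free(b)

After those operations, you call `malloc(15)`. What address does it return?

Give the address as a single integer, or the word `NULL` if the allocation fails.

Answer: 0

Derivation:
Op 1: a = malloc(14) -> a = 0; heap: [0-13 ALLOC][14-47 FREE]
Op 2: a = realloc(a, 4) -> a = 0; heap: [0-3 ALLOC][4-47 FREE]
Op 3: free(a) -> (freed a); heap: [0-47 FREE]
Op 4: b = malloc(12) -> b = 0; heap: [0-11 ALLOC][12-47 FREE]
Op 5: free(b) -> (freed b); heap: [0-47 FREE]
malloc(15): first-fit scan over [0-47 FREE] -> 0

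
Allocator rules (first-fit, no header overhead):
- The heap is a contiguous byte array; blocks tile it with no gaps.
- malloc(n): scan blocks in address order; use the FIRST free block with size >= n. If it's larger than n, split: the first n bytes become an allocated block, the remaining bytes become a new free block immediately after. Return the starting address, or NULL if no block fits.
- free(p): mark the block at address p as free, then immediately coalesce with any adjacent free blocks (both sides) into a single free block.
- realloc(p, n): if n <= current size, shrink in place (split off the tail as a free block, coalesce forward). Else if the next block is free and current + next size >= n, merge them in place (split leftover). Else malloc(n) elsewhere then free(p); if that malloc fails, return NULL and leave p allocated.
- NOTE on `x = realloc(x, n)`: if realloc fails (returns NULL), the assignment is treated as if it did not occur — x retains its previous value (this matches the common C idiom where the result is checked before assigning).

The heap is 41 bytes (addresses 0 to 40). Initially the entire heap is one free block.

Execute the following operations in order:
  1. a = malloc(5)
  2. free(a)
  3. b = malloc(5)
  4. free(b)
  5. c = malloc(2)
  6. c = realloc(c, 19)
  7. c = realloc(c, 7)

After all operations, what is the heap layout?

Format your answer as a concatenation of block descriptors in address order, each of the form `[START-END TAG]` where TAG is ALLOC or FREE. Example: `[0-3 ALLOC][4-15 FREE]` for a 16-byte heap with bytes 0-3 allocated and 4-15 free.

Op 1: a = malloc(5) -> a = 0; heap: [0-4 ALLOC][5-40 FREE]
Op 2: free(a) -> (freed a); heap: [0-40 FREE]
Op 3: b = malloc(5) -> b = 0; heap: [0-4 ALLOC][5-40 FREE]
Op 4: free(b) -> (freed b); heap: [0-40 FREE]
Op 5: c = malloc(2) -> c = 0; heap: [0-1 ALLOC][2-40 FREE]
Op 6: c = realloc(c, 19) -> c = 0; heap: [0-18 ALLOC][19-40 FREE]
Op 7: c = realloc(c, 7) -> c = 0; heap: [0-6 ALLOC][7-40 FREE]

Answer: [0-6 ALLOC][7-40 FREE]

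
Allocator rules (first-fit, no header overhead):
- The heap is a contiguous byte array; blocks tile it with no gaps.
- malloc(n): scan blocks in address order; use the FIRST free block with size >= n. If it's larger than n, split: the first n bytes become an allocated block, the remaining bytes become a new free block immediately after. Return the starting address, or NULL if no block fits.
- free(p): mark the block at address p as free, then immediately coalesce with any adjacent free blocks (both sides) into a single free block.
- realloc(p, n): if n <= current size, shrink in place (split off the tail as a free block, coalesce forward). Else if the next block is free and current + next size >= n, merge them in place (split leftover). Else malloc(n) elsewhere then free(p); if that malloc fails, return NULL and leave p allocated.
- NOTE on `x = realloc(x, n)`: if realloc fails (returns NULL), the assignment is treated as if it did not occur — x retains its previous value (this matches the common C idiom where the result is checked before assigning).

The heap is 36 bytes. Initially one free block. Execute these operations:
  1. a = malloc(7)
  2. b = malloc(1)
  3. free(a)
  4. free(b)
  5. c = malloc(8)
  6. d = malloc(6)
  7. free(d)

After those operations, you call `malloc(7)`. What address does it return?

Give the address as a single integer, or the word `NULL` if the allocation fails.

Answer: 8

Derivation:
Op 1: a = malloc(7) -> a = 0; heap: [0-6 ALLOC][7-35 FREE]
Op 2: b = malloc(1) -> b = 7; heap: [0-6 ALLOC][7-7 ALLOC][8-35 FREE]
Op 3: free(a) -> (freed a); heap: [0-6 FREE][7-7 ALLOC][8-35 FREE]
Op 4: free(b) -> (freed b); heap: [0-35 FREE]
Op 5: c = malloc(8) -> c = 0; heap: [0-7 ALLOC][8-35 FREE]
Op 6: d = malloc(6) -> d = 8; heap: [0-7 ALLOC][8-13 ALLOC][14-35 FREE]
Op 7: free(d) -> (freed d); heap: [0-7 ALLOC][8-35 FREE]
malloc(7): first-fit scan over [0-7 ALLOC][8-35 FREE] -> 8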